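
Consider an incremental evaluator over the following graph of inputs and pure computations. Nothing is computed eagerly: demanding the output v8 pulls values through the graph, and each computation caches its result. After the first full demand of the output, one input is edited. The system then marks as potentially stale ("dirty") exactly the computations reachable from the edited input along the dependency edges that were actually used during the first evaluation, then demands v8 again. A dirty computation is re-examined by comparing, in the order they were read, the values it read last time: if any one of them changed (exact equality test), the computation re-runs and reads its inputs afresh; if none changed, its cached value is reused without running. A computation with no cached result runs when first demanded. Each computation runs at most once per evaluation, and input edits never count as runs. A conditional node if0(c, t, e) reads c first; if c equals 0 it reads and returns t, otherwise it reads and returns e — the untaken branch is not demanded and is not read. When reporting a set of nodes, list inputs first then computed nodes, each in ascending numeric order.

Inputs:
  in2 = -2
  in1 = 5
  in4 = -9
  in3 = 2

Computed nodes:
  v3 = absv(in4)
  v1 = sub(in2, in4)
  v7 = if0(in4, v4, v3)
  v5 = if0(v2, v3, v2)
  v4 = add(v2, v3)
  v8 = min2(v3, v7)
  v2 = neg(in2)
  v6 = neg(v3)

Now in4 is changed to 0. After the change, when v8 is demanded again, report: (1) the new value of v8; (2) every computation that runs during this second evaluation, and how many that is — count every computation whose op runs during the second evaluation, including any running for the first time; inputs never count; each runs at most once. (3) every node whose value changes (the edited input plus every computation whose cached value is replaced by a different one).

Initial pass — values computed on the first demand:
  v3 = absv(-9) = 9
  v7 = if0(in4=-9 -> else branch v3) = 9
  v8 = min2(9, 9) = 9

Second demand — change propagation:
  v2: newly demanded (no cache) — executes and yields 2.
  v3: re-runs because in4 -9->0; new result 0.
  v4: newly demanded (no cache) — executes and yields 2.
  v7: re-runs because in4 -9->0; v3 9->0; new result 2.
  v8: re-runs because v3 9->0; v7 9->2; new result 0.

The important point: the flipped condition pulls in fresh nodes; v2, v4 run for the first time.

v8 now evaluates to 0.
Run set: v2, v3, v4, v7, v8 (5 run).
Changed values: in4, v3, v7, v8.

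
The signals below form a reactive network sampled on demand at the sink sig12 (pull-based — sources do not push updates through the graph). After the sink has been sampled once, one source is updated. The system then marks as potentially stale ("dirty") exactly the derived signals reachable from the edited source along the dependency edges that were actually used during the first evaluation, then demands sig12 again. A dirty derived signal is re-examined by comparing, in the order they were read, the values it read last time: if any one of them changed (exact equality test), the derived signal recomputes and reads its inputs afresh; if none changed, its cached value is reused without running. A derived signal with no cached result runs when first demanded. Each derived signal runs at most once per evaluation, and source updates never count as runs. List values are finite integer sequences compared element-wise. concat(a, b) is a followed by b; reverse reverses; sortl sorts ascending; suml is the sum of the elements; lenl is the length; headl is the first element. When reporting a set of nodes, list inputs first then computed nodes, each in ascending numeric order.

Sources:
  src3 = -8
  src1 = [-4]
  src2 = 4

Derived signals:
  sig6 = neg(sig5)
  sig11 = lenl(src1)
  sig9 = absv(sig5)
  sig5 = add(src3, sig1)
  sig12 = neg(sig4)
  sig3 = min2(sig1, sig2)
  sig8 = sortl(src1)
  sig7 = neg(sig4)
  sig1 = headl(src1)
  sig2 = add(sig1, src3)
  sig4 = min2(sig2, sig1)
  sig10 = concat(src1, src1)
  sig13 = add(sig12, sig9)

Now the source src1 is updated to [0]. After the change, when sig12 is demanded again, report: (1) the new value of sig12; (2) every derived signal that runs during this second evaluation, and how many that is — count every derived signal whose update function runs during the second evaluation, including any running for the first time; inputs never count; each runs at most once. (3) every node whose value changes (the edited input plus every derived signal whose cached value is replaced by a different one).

sig12 now evaluates to 8.
Run set: sig1, sig2, sig4, sig12 (4 run).
Changed values: src1, sig1, sig2, sig4, sig12.

Initial pass — values computed on the first demand:
  sig1 = headl([-4]) = -4
  sig2 = add(-4, -8) = -12
  sig4 = min2(-12, -4) = -12
  sig12 = neg(-12) = 12

Second demand — change propagation:
  sig1: re-runs because src1 [-4]->[0]; new result 0.
  sig2: re-runs because sig1 -4->0; new result -8.
  sig4: re-runs because sig2 -12->-8; sig1 -4->0; new result -8.
  sig12: re-runs because sig4 -12->-8; new result 8.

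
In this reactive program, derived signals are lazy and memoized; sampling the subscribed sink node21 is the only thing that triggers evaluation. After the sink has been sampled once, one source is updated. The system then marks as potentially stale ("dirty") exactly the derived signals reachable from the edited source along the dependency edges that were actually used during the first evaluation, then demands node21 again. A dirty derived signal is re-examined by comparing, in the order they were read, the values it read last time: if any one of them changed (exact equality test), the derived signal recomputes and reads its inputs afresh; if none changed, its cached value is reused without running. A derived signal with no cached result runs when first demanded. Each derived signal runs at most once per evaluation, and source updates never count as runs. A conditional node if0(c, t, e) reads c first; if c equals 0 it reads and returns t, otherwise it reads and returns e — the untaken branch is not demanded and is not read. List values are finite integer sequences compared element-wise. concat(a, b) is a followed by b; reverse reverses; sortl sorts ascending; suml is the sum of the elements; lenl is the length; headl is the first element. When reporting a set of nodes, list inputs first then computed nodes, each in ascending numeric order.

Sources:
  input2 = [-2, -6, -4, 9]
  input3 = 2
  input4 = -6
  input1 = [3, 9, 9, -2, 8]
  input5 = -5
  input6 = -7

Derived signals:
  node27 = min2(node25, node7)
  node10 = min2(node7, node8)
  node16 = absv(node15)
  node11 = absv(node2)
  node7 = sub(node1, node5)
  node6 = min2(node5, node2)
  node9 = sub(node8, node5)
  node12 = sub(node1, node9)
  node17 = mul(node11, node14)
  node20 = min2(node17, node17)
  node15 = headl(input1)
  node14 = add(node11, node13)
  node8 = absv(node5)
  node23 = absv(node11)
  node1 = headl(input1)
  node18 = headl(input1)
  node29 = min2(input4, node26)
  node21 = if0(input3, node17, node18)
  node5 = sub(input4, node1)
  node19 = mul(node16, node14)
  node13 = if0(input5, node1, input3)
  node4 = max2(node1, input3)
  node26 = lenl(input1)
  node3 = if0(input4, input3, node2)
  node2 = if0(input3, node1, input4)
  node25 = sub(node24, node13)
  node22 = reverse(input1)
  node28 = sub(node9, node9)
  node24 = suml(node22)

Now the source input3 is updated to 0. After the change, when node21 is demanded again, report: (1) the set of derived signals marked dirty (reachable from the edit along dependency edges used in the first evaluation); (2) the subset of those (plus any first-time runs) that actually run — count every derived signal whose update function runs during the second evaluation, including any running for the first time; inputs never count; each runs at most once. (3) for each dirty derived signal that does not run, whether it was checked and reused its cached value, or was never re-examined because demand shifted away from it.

First demand of the output computes:
  node18 = headl([3, 9, 9, -2, 8]) = 3
  node21 = if0(input3=2 -> else branch node18) = 3

After the edit, cleaning proceeds:
  node1: had never run; runs now, result 3.
  node2: had never run; runs now, result 3.
  node11: had never run; runs now, result 3.
  node13: had never run; runs now, result 0.
  node14: had never run; runs now, result 3.
  node17: had never run; runs now, result 9.
  node21: a read changed (input3 2->0) — executes, giving 9.

Note the branch switch — node1, node2, node11, node13, node14, node17 had no cache and run now for the first time.

The edit dirties: node21.
7 derived signals run: node1, node2, node11, node13, node14, node17, node21.
No dirty derived signal escaped a run.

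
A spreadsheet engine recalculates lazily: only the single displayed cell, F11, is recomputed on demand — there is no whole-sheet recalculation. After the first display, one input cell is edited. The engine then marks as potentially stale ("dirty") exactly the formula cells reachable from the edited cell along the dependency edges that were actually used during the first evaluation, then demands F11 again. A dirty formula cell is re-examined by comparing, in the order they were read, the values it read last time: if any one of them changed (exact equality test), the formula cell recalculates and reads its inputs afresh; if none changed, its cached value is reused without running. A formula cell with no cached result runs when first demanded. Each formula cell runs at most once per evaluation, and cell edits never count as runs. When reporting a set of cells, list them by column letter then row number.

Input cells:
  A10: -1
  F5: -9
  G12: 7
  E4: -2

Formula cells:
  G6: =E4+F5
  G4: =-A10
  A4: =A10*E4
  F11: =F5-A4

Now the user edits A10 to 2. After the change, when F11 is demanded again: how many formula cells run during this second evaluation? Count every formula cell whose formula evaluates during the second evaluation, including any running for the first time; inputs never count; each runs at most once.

Formula cells that run: A4, F11 — 2 in total.

First evaluation (everything demanded from the output):
  A4 = -1 * -2 = 2
  F11 = -9 - 2 = -11

Propagation after the edit:
  A4: runs — A10 -1->2; result -4.
  F11: runs — A4 2->-4; result -5.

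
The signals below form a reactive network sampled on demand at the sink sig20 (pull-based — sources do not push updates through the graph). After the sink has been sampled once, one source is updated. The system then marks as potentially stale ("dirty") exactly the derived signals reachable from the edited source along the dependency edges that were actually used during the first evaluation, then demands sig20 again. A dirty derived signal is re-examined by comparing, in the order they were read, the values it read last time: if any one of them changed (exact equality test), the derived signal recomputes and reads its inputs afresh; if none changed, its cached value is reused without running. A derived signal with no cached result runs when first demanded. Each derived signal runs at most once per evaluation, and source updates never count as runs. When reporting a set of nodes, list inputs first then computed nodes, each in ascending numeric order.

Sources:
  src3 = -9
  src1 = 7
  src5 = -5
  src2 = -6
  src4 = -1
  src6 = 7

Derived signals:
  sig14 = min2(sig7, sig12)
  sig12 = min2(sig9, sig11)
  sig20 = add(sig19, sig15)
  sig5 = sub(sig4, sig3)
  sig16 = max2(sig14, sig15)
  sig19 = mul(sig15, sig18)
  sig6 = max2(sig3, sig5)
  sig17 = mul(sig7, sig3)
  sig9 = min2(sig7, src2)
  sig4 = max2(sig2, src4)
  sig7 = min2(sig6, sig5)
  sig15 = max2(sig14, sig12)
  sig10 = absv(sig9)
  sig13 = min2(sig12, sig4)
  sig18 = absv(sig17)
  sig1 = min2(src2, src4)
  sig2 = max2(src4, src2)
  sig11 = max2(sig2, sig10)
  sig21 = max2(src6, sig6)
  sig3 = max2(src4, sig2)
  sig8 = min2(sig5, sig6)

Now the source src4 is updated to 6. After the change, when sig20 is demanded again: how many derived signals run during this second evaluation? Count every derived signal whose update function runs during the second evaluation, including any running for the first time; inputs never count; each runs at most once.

Initial pass — values computed on the first demand:
  sig2 = max2(-1, -6) = -1
  sig3 = max2(-1, -1) = -1
  sig4 = max2(-1, -1) = -1
  sig5 = sub(-1, -1) = 0
  sig6 = max2(-1, 0) = 0
  sig7 = min2(0, 0) = 0
  sig9 = min2(0, -6) = -6
  sig10 = absv(-6) = 6
  sig11 = max2(-1, 6) = 6
  sig12 = min2(-6, 6) = -6
  sig14 = min2(0, -6) = -6
  sig15 = max2(-6, -6) = -6
  sig17 = mul(0, -1) = 0
  sig18 = absv(0) = 0
  sig19 = mul(-6, 0) = 0
  sig20 = add(0, -6) = -6

Second demand — change propagation:
  sig2: re-runs because src4 -1->6; new result 6.
  sig3: re-runs because src4 -1->6; sig2 -1->6; new result 6.
  sig4: re-runs because sig2 -1->6; src4 -1->6; new result 6.
  sig5: re-runs because sig4 -1->6; sig3 -1->6; new result 0 (unchanged).
  sig6: re-runs because sig3 -1->6; new result 6.
  sig7: re-runs because sig6 0->6; new result 0 (unchanged).
  sig9: re-examined; everything it read last time is the same (sig7 unchanged, src2 unchanged) — cache -6 kept, no run.
  sig10: re-examined; everything it read last time is the same (sig9 unchanged) — cache 6 kept, no run.
  sig11: re-runs because sig2 -1->6; new result 6 (unchanged).
  sig12: re-examined; everything it read last time is the same (sig9 unchanged, sig11 unchanged) — cache -6 kept, no run.
  sig14: re-examined; everything it read last time is the same (sig7 unchanged, sig12 unchanged) — cache -6 kept, no run.
  sig15: re-examined; everything it read last time is the same (sig14 unchanged, sig12 unchanged) — cache -6 kept, no run.
  sig17: re-runs because sig3 -1->6; new result 0 (unchanged).
  sig18: re-examined; everything it read last time is the same (sig17 unchanged) — cache 0 kept, no run.
  sig19: re-examined; everything it read last time is the same (sig15 unchanged, sig18 unchanged) — cache 0 kept, no run.
  sig20: re-examined; everything it read last time is the same (sig19 unchanged, sig15 unchanged) — cache -6 kept, no run.

The important point: at sig9 every value read last time is unchanged, so the dirty flag clears without a run.

Run set: sig2, sig3, sig4, sig5, sig6, sig7, sig11, sig17 (8 run).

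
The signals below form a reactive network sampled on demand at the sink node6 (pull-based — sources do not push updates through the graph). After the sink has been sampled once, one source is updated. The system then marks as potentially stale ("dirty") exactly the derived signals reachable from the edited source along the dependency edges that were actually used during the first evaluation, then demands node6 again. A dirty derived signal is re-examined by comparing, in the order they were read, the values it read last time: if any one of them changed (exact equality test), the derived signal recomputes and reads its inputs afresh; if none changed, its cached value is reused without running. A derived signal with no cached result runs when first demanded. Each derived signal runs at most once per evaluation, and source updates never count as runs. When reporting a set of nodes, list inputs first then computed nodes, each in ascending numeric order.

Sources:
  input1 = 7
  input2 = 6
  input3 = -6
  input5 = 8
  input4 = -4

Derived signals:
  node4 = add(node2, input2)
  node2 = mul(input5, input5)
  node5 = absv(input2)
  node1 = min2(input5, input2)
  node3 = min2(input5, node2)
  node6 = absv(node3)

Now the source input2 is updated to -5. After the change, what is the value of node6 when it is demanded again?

Initial pass — values computed on the first demand:
  node2 = mul(8, 8) = 64
  node3 = min2(8, 64) = 8
  node6 = absv(8) = 8

Second demand — change propagation:
  no demanded computation ever read input2, so the edit dirties nothing and nothing runs.

The important point: nothing the output needs ever reads input2, so the edit is invisible to it.

node6 now evaluates to 8.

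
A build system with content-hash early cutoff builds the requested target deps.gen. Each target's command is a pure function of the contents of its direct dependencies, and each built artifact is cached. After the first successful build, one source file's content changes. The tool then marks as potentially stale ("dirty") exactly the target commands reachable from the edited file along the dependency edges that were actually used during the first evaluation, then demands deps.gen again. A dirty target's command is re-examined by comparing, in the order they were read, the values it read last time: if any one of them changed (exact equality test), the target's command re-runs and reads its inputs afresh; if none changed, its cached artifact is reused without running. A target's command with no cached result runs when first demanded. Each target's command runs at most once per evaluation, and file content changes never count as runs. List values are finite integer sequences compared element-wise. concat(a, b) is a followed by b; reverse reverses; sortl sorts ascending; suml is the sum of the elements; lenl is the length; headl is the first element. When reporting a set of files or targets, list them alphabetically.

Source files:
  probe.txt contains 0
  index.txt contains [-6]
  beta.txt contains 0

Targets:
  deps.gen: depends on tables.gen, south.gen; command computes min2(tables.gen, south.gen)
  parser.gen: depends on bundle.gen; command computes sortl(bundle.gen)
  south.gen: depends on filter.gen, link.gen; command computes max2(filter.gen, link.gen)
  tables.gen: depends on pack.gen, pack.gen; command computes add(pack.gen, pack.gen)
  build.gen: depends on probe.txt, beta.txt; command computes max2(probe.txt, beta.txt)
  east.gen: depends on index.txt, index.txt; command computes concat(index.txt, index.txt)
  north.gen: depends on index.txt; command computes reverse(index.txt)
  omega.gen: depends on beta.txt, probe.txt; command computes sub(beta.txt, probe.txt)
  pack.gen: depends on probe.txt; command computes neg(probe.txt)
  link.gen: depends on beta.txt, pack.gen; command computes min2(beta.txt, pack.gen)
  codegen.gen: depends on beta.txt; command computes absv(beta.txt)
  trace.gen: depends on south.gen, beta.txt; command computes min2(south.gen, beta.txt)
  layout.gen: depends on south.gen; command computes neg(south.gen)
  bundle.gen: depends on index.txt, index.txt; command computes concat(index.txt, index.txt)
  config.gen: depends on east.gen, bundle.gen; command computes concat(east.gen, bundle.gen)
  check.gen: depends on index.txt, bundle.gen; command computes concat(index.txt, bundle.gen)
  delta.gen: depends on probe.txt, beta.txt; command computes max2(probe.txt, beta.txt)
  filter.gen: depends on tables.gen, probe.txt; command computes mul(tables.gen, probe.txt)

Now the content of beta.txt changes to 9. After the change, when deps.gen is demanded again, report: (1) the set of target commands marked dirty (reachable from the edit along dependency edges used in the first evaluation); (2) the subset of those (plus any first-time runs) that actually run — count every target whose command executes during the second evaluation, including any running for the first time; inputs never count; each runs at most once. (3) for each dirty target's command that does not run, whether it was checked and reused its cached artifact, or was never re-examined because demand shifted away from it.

First evaluation (everything demanded from the output):
  pack.gen = neg(0) = 0
  link.gen = min2(0, 0) = 0
  tables.gen = add(0, 0) = 0
  filter.gen = mul(0, 0) = 0
  south.gen = max2(0, 0) = 0
  deps.gen = min2(0, 0) = 0

Propagation after the edit:
  link.gen: runs — beta.txt 0->9; result 0 (same value as before).
  south.gen: checked — values it read are unchanged (filter.gen unchanged, link.gen unchanged); reused cached 0 without running.
  deps.gen: checked — values it read are unchanged (tables.gen unchanged, south.gen unchanged); reused cached 0 without running.

Key observation: the change is absorbed at link.gen — it re-runs but produces the same value, and the output's value is unchanged.

Marked dirty: deps.gen, link.gen, south.gen.
Target commands that run: link.gen — 1 in total.
Checked but reused from cache: deps.gen, south.gen.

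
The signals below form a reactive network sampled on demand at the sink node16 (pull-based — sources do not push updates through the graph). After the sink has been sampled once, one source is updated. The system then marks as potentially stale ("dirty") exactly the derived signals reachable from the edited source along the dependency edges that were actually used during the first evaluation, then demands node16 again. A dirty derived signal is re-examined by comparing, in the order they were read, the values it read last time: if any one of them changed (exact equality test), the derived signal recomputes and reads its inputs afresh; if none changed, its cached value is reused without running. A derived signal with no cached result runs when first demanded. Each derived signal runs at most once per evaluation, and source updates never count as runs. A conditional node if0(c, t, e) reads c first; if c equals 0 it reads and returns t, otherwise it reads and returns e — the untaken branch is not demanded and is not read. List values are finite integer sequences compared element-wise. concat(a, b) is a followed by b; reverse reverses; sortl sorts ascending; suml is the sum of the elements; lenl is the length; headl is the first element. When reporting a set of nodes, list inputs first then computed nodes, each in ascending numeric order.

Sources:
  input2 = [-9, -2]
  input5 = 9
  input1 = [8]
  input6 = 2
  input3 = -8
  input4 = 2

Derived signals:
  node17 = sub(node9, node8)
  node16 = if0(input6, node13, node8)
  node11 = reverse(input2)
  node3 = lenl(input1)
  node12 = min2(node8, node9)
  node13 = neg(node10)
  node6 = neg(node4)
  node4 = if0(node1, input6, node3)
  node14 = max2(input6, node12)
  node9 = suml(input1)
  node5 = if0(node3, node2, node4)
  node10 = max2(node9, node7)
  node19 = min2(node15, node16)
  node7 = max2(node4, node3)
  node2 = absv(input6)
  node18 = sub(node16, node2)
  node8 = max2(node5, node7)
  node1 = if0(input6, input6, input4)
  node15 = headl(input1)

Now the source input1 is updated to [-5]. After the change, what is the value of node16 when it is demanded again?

node16 now evaluates to 1.
The important point: node3 recomputes to an identical value, and the output ends up unchanged.

Initial pass — values computed on the first demand:
  node1 = if0(input6=2 -> else branch input4) = 2
  node3 = lenl([8]) = 1
  node4 = if0(node1=2 -> else branch node3) = 1
  node5 = if0(node3=1 -> else branch node4) = 1
  node7 = max2(1, 1) = 1
  node8 = max2(1, 1) = 1
  node16 = if0(input6=2 -> else branch node8) = 1

Second demand — change propagation:
  node3: re-runs because input1 [8]->[-5]; new result 1 (unchanged).
  node4: re-examined; everything it read last time is the same (node1 unchanged, node3 unchanged) — cache 1 kept, no run.
  node5: re-examined; everything it read last time is the same (node3 unchanged, node4 unchanged) — cache 1 kept, no run.
  node7: re-examined; everything it read last time is the same (node4 unchanged, node3 unchanged) — cache 1 kept, no run.
  node8: re-examined; everything it read last time is the same (node5 unchanged, node7 unchanged) — cache 1 kept, no run.
  node16: re-examined; everything it read last time is the same (input6 unchanged, node8 unchanged) — cache 1 kept, no run.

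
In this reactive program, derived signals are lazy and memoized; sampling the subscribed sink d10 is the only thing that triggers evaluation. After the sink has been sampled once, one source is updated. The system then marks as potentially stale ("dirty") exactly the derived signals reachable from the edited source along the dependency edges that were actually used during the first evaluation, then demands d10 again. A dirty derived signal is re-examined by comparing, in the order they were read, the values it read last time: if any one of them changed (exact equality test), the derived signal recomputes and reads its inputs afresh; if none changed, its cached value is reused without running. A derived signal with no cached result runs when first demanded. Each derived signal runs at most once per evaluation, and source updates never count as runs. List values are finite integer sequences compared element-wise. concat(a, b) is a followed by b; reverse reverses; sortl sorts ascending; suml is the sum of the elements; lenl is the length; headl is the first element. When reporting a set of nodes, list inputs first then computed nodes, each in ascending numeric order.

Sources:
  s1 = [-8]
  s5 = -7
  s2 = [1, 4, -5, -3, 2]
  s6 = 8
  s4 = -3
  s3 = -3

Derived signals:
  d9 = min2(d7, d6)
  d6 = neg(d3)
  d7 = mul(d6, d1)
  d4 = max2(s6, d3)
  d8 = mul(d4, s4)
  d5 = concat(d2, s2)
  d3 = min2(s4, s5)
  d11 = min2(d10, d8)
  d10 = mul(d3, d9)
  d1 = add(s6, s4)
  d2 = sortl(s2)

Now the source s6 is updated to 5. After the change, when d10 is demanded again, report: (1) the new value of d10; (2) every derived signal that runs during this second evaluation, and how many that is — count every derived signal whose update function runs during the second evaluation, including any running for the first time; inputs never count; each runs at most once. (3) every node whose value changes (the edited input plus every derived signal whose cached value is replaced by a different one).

First demand of the output computes:
  d1 = add(8, -3) = 5
  d3 = min2(-3, -7) = -7
  d6 = neg(-7) = 7
  d7 = mul(7, 5) = 35
  d9 = min2(35, 7) = 7
  d10 = mul(-7, 7) = -49

After the edit, cleaning proceeds:
  d1: a read changed (s6 8->5) — executes, giving 2.
  d7: a read changed (d1 5->2) — executes, giving 14.
  d9: a read changed (d7 35->14) — executes, giving 7 — identical to its old value.
  d10: dirty, but its reads are unchanged (d3 unchanged, d9 unchanged); cached -49 stands.

Note the absorption at d9: it re-runs yet its value is the same, leaving the output's value untouched.

Demanding d10 again yields -49.
3 derived signals run: d1, d7, d9.
The nodes whose values change: s6, d1, d7.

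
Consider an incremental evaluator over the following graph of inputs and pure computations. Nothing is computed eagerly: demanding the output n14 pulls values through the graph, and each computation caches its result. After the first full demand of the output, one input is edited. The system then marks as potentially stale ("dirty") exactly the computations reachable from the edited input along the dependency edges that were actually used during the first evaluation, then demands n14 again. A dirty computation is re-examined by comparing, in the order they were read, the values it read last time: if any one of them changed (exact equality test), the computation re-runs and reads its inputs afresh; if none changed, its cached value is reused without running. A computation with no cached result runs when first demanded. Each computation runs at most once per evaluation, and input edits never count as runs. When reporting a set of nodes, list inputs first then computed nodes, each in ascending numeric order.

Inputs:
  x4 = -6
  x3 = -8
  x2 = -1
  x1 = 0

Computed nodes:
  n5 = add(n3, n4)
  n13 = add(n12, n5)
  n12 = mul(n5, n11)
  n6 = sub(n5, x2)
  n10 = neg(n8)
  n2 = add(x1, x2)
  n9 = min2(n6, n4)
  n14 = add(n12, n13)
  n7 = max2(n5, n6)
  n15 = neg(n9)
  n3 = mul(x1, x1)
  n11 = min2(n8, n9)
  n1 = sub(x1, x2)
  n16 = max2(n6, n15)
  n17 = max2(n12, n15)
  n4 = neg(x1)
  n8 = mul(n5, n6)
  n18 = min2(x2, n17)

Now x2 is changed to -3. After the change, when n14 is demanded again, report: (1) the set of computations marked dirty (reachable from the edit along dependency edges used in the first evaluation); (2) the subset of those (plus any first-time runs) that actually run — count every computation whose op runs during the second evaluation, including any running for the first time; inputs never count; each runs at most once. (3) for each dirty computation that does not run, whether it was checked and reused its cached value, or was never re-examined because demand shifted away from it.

Dirty set: n6, n8, n9, n11, n12, n13, n14.
Run set: n6, n8, n9 (3 run).
Re-examined without running (cache reused): n11, n12, n13, n14.
The important point: at n11 every value read last time is unchanged, so the dirty flag clears without a run.

Initial pass — values computed on the first demand:
  n3 = mul(0, 0) = 0
  n4 = neg(0) = 0
  n5 = add(0, 0) = 0
  n6 = sub(0, -1) = 1
  n8 = mul(0, 1) = 0
  n9 = min2(1, 0) = 0
  n11 = min2(0, 0) = 0
  n12 = mul(0, 0) = 0
  n13 = add(0, 0) = 0
  n14 = add(0, 0) = 0

Second demand — change propagation:
  n6: re-runs because x2 -1->-3; new result 3.
  n8: re-runs because n6 1->3; new result 0 (unchanged).
  n9: re-runs because n6 1->3; new result 0 (unchanged).
  n11: re-examined; everything it read last time is the same (n8 unchanged, n9 unchanged) — cache 0 kept, no run.
  n12: re-examined; everything it read last time is the same (n5 unchanged, n11 unchanged) — cache 0 kept, no run.
  n13: re-examined; everything it read last time is the same (n12 unchanged, n5 unchanged) — cache 0 kept, no run.
  n14: re-examined; everything it read last time is the same (n12 unchanged, n13 unchanged) — cache 0 kept, no run.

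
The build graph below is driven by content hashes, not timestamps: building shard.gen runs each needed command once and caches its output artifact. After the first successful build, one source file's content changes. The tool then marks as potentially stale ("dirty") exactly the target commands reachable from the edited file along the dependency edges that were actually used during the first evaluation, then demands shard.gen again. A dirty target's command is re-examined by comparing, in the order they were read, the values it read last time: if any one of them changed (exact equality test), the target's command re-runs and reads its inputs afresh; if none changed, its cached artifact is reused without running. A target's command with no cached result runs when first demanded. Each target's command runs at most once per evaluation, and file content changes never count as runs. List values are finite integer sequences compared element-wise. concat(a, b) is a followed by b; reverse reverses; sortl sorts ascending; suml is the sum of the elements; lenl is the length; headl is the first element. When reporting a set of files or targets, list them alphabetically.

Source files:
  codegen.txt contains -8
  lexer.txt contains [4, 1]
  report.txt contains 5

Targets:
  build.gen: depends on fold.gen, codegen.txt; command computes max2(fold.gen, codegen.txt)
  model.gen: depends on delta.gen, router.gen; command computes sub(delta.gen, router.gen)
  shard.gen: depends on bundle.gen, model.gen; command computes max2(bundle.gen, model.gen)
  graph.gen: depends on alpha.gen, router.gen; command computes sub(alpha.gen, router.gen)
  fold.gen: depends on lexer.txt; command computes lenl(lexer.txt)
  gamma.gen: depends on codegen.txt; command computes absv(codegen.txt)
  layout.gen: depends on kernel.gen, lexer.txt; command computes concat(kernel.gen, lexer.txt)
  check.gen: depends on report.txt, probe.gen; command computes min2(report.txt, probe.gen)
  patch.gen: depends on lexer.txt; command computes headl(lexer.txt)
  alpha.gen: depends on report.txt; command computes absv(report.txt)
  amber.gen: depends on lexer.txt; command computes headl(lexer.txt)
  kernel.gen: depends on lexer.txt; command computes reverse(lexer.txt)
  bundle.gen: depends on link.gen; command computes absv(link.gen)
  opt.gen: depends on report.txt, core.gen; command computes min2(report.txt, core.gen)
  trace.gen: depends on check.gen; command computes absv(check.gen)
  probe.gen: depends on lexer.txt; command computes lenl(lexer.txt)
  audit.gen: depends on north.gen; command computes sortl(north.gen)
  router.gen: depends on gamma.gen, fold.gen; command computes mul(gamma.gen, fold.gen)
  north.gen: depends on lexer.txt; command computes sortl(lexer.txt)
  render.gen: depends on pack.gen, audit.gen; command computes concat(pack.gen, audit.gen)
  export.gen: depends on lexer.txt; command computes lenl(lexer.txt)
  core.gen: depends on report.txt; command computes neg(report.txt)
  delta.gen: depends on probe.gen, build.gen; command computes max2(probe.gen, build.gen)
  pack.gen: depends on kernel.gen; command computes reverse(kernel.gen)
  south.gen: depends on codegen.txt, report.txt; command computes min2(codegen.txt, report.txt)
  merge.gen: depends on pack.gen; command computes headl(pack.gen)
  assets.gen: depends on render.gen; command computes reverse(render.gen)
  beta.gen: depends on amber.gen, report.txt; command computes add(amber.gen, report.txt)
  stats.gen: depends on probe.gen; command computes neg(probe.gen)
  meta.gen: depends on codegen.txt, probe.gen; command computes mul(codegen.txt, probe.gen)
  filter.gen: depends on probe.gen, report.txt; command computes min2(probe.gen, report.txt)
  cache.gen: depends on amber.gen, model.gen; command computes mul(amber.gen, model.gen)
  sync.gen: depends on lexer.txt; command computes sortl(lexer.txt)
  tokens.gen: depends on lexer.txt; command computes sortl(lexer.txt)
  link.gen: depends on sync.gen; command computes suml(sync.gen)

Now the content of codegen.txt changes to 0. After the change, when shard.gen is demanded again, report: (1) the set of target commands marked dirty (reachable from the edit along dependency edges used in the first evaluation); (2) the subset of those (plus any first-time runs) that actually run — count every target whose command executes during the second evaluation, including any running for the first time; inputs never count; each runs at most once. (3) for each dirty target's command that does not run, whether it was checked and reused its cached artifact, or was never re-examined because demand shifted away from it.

Initial pass — values computed on the first demand:
  fold.gen = lenl([4, 1]) = 2
  build.gen = max2(2, -8) = 2
  gamma.gen = absv(-8) = 8
  probe.gen = lenl([4, 1]) = 2
  delta.gen = max2(2, 2) = 2
  router.gen = mul(8, 2) = 16
  model.gen = sub(2, 16) = -14
  sync.gen = sortl([4, 1]) = [1, 4]
  link.gen = suml([1, 4]) = 5
  bundle.gen = absv(5) = 5
  shard.gen = max2(5, -14) = 5

Second demand — change propagation:
  build.gen: re-runs because codegen.txt -8->0; new result 2 (unchanged).
  delta.gen: re-examined; everything it read last time is the same (probe.gen unchanged, build.gen unchanged) — cache 2 kept, no run.
  gamma.gen: re-runs because codegen.txt -8->0; new result 0.
  router.gen: re-runs because gamma.gen 8->0; new result 0.
  model.gen: re-runs because router.gen 16->0; new result 2.
  shard.gen: re-runs because model.gen -14->2; new result 5 (unchanged).

The important point: at delta.gen every value read last time is unchanged, so the dirty flag clears without a run.

Dirty set: build.gen, delta.gen, gamma.gen, model.gen, router.gen, shard.gen.
Run set: build.gen, gamma.gen, model.gen, router.gen, shard.gen (5 run).
Re-examined without running (cache reused): delta.gen.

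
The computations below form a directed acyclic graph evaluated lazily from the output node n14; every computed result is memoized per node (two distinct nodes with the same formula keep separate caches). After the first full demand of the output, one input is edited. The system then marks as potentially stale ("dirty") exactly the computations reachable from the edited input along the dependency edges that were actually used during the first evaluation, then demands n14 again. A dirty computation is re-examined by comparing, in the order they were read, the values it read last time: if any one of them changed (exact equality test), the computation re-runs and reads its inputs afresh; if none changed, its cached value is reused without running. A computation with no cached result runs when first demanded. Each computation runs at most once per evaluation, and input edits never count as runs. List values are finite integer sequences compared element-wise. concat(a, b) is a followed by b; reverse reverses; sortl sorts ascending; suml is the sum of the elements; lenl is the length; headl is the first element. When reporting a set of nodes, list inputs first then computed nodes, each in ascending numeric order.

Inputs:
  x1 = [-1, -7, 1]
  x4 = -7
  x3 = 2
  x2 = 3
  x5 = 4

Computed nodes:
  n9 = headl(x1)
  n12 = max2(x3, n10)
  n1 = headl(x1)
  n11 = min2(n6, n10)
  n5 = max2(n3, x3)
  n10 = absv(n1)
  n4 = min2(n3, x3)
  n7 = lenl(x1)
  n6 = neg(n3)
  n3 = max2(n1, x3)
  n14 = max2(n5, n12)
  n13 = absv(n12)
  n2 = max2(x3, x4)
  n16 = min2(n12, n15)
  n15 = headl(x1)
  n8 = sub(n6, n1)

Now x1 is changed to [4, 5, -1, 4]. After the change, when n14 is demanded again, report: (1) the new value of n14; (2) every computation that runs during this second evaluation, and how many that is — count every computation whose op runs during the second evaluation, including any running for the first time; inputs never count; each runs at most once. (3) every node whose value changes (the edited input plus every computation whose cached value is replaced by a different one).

Demanding n14 again yields 4.
6 computations run: n1, n3, n5, n10, n12, n14.
The nodes whose values change: x1, n1, n3, n5, n10, n12, n14.

First demand of the output computes:
  n1 = headl([-1, -7, 1]) = -1
  n3 = max2(-1, 2) = 2
  n5 = max2(2, 2) = 2
  n10 = absv(-1) = 1
  n12 = max2(2, 1) = 2
  n14 = max2(2, 2) = 2

After the edit, cleaning proceeds:
  n1: a read changed (x1 [-1, -7, 1]->[4, 5, -1, 4]) — executes, giving 4.
  n3: a read changed (n1 -1->4) — executes, giving 4.
  n5: a read changed (n3 2->4) — executes, giving 4.
  n10: a read changed (n1 -1->4) — executes, giving 4.
  n12: a read changed (n10 1->4) — executes, giving 4.
  n14: a read changed (n5 2->4; n12 2->4) — executes, giving 4.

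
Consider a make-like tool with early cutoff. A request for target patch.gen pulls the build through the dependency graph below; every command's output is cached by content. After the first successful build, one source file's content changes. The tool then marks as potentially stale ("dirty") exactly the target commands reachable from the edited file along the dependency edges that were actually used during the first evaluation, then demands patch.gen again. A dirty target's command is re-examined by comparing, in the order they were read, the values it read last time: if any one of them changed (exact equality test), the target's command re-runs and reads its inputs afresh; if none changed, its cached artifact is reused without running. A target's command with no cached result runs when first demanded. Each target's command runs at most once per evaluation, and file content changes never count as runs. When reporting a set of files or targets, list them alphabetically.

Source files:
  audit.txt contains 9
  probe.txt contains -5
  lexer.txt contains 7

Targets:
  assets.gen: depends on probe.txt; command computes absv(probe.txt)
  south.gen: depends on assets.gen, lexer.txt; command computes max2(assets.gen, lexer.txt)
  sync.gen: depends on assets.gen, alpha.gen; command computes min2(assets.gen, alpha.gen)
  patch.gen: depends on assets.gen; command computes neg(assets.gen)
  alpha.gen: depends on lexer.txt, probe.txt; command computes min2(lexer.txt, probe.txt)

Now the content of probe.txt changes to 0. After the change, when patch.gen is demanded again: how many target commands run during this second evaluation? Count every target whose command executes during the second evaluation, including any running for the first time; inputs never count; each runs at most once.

2 target commands run: assets.gen, patch.gen.

First demand of the output computes:
  assets.gen = absv(-5) = 5
  patch.gen = neg(5) = -5

After the edit, cleaning proceeds:
  assets.gen: a read changed (probe.txt -5->0) — executes, giving 0.
  patch.gen: a read changed (assets.gen 5->0) — executes, giving 0.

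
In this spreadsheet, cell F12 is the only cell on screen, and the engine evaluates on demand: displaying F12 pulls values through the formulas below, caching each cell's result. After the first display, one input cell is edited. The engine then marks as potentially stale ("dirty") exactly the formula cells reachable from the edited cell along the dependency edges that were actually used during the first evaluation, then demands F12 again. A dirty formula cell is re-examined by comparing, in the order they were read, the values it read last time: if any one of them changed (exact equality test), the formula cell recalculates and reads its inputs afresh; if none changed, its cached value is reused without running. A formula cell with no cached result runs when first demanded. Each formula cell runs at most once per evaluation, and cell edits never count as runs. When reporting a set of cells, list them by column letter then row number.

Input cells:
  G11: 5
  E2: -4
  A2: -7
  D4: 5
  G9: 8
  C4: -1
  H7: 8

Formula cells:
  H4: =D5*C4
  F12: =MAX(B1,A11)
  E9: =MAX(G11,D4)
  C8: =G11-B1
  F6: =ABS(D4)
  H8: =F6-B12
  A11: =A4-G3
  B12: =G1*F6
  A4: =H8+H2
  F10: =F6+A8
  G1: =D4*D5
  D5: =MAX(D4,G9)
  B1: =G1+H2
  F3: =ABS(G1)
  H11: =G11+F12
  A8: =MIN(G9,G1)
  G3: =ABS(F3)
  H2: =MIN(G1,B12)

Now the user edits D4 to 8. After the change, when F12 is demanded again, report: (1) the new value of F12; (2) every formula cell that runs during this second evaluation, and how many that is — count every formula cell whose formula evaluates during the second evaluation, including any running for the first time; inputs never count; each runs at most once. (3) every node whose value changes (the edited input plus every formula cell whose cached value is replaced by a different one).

Initial pass — values computed on the first demand:
  D5 = MAX(5, 8) = 8
  F6 = ABS(5) = 5
  G1 = 5 * 8 = 40
  B12 = 40 * 5 = 200
  F3 = ABS(40) = 40
  G3 = ABS(40) = 40
  H2 = MIN(40, 200) = 40
  B1 = 40 + 40 = 80
  H8 = 5 - 200 = -195
  A4 = -195 + 40 = -155
  A11 = -155 - 40 = -195
  F12 = MAX(80, -195) = 80

Second demand — change propagation:
  D5: re-runs because D4 5->8; new result 8 (unchanged).
  F6: re-runs because D4 5->8; new result 8.
  G1: re-runs because D4 5->8; new result 64.
  B12: re-runs because G1 40->64; F6 5->8; new result 512.
  F3: re-runs because G1 40->64; new result 64.
  G3: re-runs because F3 40->64; new result 64.
  H2: re-runs because G1 40->64; B12 200->512; new result 64.
  B1: re-runs because G1 40->64; H2 40->64; new result 128.
  H8: re-runs because F6 5->8; B12 200->512; new result -504.
  A4: re-runs because H8 -195->-504; H2 40->64; new result -440.
  A11: re-runs because A4 -155->-440; G3 40->64; new result -504.
  F12: re-runs because B1 80->128; A11 -195->-504; new result 128.

F12 now evaluates to 128.
Run set: A4, A11, B1, B12, D5, F3, F6, F12, G1, G3, H2, H8 (12 run).
Changed values: A4, A11, B1, B12, D4, F3, F6, F12, G1, G3, H2, H8.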